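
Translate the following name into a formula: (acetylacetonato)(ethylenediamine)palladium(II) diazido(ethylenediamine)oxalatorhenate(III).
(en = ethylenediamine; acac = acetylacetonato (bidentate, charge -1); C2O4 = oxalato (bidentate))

[Pd(acac)(en)][Re(C2O4)(en)(N3)2]

Cation [Pd…]: ligand charges -1, Pd(II) ⇒ ion charge 1+.
Anion [Re…]: ligand charges -4, Re(III) ⇒ ion charge 1−.
One 1+ cation balances one 1− anion.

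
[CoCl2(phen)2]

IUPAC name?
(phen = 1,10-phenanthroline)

dichlorobis(1,10-phenanthroline)cobalt(II)

There is no counter-ion, so the complex is neutral overall.
Ligand charges: 2×chloro (-1 each), 2×1,10-phenanthroline (neutral); total -2. So Co + (-2) = 0, giving Co = +2.
Ligands are named alphabetically: chloro before phenanthroline.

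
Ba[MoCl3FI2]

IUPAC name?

barium trichlorofluorodiiodomolybdate(IV)

The 1 barium counter-ion carries a total charge of +2, so each complex ion is 2−.
Ligand charges: 3×chloro (-1 each), 1×fluoro (-1 each), 2×iodo (-1 each); total -6. So Mo + (-6) = 2−, giving Mo = +4.
The complex ion is anionic, so molybdenum takes the -ate form molybdate(IV).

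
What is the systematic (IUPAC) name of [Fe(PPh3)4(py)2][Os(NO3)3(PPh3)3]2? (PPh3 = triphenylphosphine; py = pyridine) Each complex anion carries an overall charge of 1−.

bis(pyridine)tetrakis(triphenylphosphine)iron(II) trinitratotris(triphenylphosphine)osmate(II)

The complex anion is given as 1−; its ligand charges sum to -3, so Os = +2.
With 2 anions per cation, the cation must be 2×1 = 2+.
Cation: ligand charges sum to 0; for the ion to be 2+, Fe = +2.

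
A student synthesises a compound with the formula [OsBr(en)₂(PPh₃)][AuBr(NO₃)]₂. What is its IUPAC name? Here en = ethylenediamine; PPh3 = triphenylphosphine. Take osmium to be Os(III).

Both ions are complex: the cation is named first with the plain metal name, the anion second with the -ate form; each ion's ligands are alphabetised independently.
Os is given as +3; the cation's ligand charges sum to -1, so the complex cation is 2+.
With 2 anions per cation, each anion must be 2/2 = 1−.
Anion: ligand charges sum to -2; for the ion to be 1−, Au = +1.

bromobis(ethylenediamine)(triphenylphosphine)osmium(III) bromonitratoaurate(I)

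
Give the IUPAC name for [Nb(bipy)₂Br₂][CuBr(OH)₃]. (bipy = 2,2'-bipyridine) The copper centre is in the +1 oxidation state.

bis(2,2'-bipyridine)dibromoniobium(V) bromotrihydroxocuprate(I)

Cu is given as +1; the anion's ligand charges sum to -4, so the complex anion is 3−.
A 1:1 salt means the cation carries the equal and opposite charge, 3+.
Cation: ligand charges sum to -2; for the ion to be 3+, Nb = +5.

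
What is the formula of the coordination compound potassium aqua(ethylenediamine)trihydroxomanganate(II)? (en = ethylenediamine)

K[Mn(en)(H2O)(OH)3]

Ligands: 1 aqua (H2O, neutral), 3 hydroxo (OH, -1), 1 ethylenediamine (en, neutral). Ligand charge sum = -3.
With Mn in oxidation state +2, the complex ion is [Mn...]^1−.
Charge balance with potassium (+1) requires 1 complex ion per 1 potassium.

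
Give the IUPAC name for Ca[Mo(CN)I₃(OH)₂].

The 1 calcium counter-ion carries a total charge of +2, so each complex ion is 2−.
Ligand charges: 1×cyano (-1 each), 3×iodo (-1 each), 2×hydroxo (-1 each); total -6. So Mo + (-6) = 2−, giving Mo = +4.
Ligands are named alphabetically: cyano before hydroxo before iodo.
The complex ion is anionic, so molybdenum takes the -ate form molybdate(IV).

calcium cyanodihydroxotriiodomolybdate(IV)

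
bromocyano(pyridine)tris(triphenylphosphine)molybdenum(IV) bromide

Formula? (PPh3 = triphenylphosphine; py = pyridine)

[MoBr(CN)(PPh3)3(py)]Br2

Ligands: 1 cyano (CN, -1), 3 triphenylphosphine (PPh3, neutral), 1 bromo (Br, -1), 1 pyridine (py, neutral). Ligand charge sum = -2.
Charge balance with bromide (-1) requires 1 complex ion per 2 bromide.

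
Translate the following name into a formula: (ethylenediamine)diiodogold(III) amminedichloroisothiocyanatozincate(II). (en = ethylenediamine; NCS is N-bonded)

Cation [Au…]: ligand charges -2, Au(III) ⇒ ion charge 1+.
Anion [Zn…]: ligand charges -3, Zn(II) ⇒ ion charge 1−.
One 1+ cation balances one 1− anion.

[Au(en)I2][ZnCl2(NCS)(NH3)]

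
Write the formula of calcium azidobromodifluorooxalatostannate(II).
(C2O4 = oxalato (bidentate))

Ligands: 1 azido (N3, -1), 1 oxalato (C2O4, -2), 1 bromo (Br, -1), 2 fluoro (F, -1). Ligand charge sum = -6.
Charge balance with calcium (+2) requires 1 complex ion per 2 calcium.

Ca2[SnBr(C2O4)F2(N3)]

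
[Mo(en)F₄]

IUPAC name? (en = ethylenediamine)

(ethylenediamine)tetrafluoromolybdenum(IV)

There is no counter-ion, so the complex is neutral overall.
Ligand charges: 1×ethylenediamine (neutral), 4×fluoro (-1 each); total -4. So Mo + (-4) = 0, giving Mo = +4.
Ligands are named alphabetically: ethylenediamine before fluoro.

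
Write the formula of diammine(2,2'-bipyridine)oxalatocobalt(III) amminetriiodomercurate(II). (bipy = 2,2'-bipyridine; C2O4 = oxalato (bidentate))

Cation [Co…]: ligand charges -2, Co(III) ⇒ ion charge 1+.
Anion [Hg…]: ligand charges -3, Hg(II) ⇒ ion charge 1−.

[Co(bipy)(C2O4)(NH3)2][HgI3(NH3)]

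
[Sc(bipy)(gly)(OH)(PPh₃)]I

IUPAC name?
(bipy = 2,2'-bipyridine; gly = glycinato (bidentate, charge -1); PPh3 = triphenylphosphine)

(2,2'-bipyridine)(glycinato)hydroxo(triphenylphosphine)scandium(III) iodide

The 1 iodide counter-ion carries a total charge of -1, so each complex ion is 1+.
Ligand charges: 1×2,2'-bipyridine (neutral), 1×glycinato (-1 each), 1×hydroxo (-1 each), 1×triphenylphosphine (neutral); total -2. So Sc + (-2) = 1+, giving Sc = +3.
Ligands are named alphabetically: bipyridine before glycinato before hydroxo before triphenylphosphine.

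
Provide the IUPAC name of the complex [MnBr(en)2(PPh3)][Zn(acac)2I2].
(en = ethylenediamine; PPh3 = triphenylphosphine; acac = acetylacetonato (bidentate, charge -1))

bromobis(ethylenediamine)(triphenylphosphine)manganese(III) bis(acetylacetonato)diiodozincate(II)

Both ions are complex: the cation is named first with the plain metal name, the anion second with the -ate form; each ion's ligands are alphabetised independently.
Zinc is always +2 in its complexes; the anion's ligand charges sum to -4, so the complex anion is 2−.
A 1:1 salt means the cation carries the equal and opposite charge, 2+.
Cation: ligand charges sum to -1; for the ion to be 2+, Mn = +3.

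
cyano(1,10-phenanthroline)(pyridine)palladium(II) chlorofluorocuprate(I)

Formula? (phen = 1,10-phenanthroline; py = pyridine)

[Pd(CN)(phen)(py)][CuClF]

Cation [Pd…]: ligand charges -1, Pd(II) ⇒ ion charge 1+.
Anion [Cu…]: ligand charges -2, Cu(I) ⇒ ion charge 1−.
One 1+ cation balances one 1− anion.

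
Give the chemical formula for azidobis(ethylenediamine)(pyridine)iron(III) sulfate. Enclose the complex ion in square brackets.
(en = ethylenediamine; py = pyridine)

Ligands: 2 ethylenediamine (en, neutral), 1 azido (N3, -1), 1 pyridine (py, neutral). Ligand charge sum = -1.
Charge balance with sulfate (-2) requires 1 complex ion per 1 sulfate.

[Fe(en)2(N3)(py)]SO4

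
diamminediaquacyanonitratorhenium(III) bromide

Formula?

[Re(CN)(H2O)2(NH3)2(NO3)]Br

Ligands: 1 nitrato (NO3, -1), 2 ammine (NH3, neutral), 2 aqua (H2O, neutral), 1 cyano (CN, -1). Ligand charge sum = -2.
With Re in oxidation state +3, the complex ion is [Re...]^1+.
Charge balance with bromide (-1) requires 1 complex ion per 1 bromide.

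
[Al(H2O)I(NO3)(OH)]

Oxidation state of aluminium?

No counter-ion: the bracketed complex is neutral.
Ligand charges: 1×H2O neutral; 1×I = -1; 1×NO3 = -1; 1×OH = -1; sum -3.
Al + (-3) = 0 ⇒ Al is +3.

+3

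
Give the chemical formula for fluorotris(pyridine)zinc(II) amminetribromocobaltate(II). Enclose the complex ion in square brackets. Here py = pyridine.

Cation [Zn…]: ligand charges -1, Zn(II) ⇒ ion charge 1+.
Anion [Co…]: ligand charges -3, Co(II) ⇒ ion charge 1−.
One 1+ cation balances one 1− anion.

[ZnF(py)3][CoBr3(NH3)]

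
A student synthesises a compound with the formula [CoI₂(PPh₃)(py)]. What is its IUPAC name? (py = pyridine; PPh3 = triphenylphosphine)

diiodo(pyridine)(triphenylphosphine)cobalt(II)

There is no counter-ion, so the complex is neutral overall.
Ligand charges: 1×pyridine (neutral), 1×triphenylphosphine (neutral), 2×iodo (-1 each); total -2. So Co + (-2) = 0, giving Co = +2.
Ligands are named alphabetically: iodo before pyridine before triphenylphosphine.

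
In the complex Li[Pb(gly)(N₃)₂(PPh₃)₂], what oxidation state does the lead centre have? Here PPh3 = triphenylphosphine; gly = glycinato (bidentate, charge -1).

1 lithium outside the brackets (+1 each) → the complex ion is 1−.
Ligand charges: 2×PPh3 neutral; 2×N3 = -2; 1×gly = -1; sum -3.
Pb + (-3) = 1− ⇒ Pb is +2.

+2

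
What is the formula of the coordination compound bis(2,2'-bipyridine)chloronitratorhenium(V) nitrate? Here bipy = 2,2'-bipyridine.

[Re(bipy)2Cl(NO3)](NO3)3

Ligands: 1 chloro (Cl, -1), 1 nitrato (NO3, -1), 2 2,2'-bipyridine (bipy, neutral). Ligand charge sum = -2.
Charge balance with nitrate (-1) requires 1 complex ion per 3 nitrate.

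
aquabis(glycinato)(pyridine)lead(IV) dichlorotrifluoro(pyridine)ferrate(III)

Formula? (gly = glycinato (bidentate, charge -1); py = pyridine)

[Pb(gly)2(H2O)(py)][FeCl2F3(py)]

Cation [Pb…]: ligand charges -2, Pb(IV) ⇒ ion charge 2+.
Anion [Fe…]: ligand charges -5, Fe(III) ⇒ ion charge 2−.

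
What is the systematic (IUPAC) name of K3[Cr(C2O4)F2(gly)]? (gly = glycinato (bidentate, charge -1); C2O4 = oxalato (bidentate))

The 3 potassium counter-ions carry a total charge of +3, so each complex ion is 3−.
Ligand charges: 1×glycinato (-1 each), 1×oxalato (-2 each), 2×fluoro (-1 each); total -5. So Cr + (-5) = 3−, giving Cr = +2.
Ligands are named alphabetically: fluoro before glycinato before oxalato.
The complex ion is anionic, so chromium takes the -ate form chromate(II).

potassium difluoro(glycinato)oxalatochromate(II)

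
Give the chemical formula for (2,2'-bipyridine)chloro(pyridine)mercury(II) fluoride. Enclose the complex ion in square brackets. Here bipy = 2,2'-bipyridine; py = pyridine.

[Hg(bipy)Cl(py)]F

Ligands: 1 2,2'-bipyridine (bipy, neutral), 1 pyridine (py, neutral), 1 chloro (Cl, -1). Ligand charge sum = -1.
Charge balance with fluoride (-1) requires 1 complex ion per 1 fluoride.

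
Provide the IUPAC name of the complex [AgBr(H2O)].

aquabromosilver(I)

There is no counter-ion, so the complex is neutral overall.
Ligand charges: 1×bromo (-1 each), 1×aqua (neutral); total -1. So Ag + (-1) = 0, giving Ag = +1.
Ligands are named alphabetically: aqua before bromo.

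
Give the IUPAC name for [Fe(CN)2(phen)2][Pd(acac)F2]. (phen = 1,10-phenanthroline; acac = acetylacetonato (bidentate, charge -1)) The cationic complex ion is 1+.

dicyanobis(1,10-phenanthroline)iron(III) (acetylacetonato)difluoropalladate(II)

The complex cation is given as 1+; its ligand charges sum to -2, so Fe = +3.
A 1:1 salt means the anion carries the equal and opposite charge, 1−.
Anion: ligand charges sum to -3; for the ion to be 1−, Pd = +2.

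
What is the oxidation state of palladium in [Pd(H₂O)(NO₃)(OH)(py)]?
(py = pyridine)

No counter-ion: the bracketed complex is neutral.
Ligand charges: 1×OH = -1; 1×py neutral; 1×NO3 = -1; 1×H2O neutral; sum -2.
Pd + (-2) = 0 ⇒ Pd is +2.

+2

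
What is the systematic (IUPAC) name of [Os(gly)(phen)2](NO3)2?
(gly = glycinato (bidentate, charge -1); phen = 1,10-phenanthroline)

(glycinato)bis(1,10-phenanthroline)osmium(III) nitrate

The 2 nitrate counter-ions carry a total charge of -2, so each complex ion is 2+.
Ligand charges: 1×glycinato (-1 each), 2×1,10-phenanthroline (neutral); total -1. So Os + (-1) = 2+, giving Os = +3.
Ligands are named alphabetically: glycinato before phenanthroline.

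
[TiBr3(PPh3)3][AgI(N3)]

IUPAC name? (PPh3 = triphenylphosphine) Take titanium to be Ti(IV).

tribromotris(triphenylphosphine)titanium(IV) azidoiodoargentate(I)

Ti is given as +4; the cation's ligand charges sum to -3, so the complex cation is 1+.
A 1:1 salt means the anion carries the equal and opposite charge, 1−.
Anion: ligand charges sum to -2; for the ion to be 1−, Ag = +1.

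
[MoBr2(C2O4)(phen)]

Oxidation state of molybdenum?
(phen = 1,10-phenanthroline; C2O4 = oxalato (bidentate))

No counter-ion: the bracketed complex is neutral.
Ligand charges: 1×phen neutral; 2×Br = -2; 1×C2O4 = -2; sum -4.
Mo + (-4) = 0 ⇒ Mo is +4.

+4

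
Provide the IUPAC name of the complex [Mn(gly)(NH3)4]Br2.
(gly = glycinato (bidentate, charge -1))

The 2 bromide counter-ions carry a total charge of -2, so each complex ion is 2+.
Ligand charges: 1×glycinato (-1 each), 4×ammine (neutral); total -1. So Mn + (-1) = 2+, giving Mn = +3.
Ligands are named alphabetically: ammine before glycinato.

tetraammine(glycinato)manganese(III) bromide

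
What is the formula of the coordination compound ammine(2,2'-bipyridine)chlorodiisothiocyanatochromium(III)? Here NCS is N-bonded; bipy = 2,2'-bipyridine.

Ligands: 2 isothiocyanato (NCS, -1), 1 chloro (Cl, -1), 1 2,2'-bipyridine (bipy, neutral), 1 ammine (NH3, neutral). Ligand charge sum = -3.
With Cr in oxidation state +3, the complex ion is [Cr...].

[Cr(bipy)Cl(NCS)2(NH3)]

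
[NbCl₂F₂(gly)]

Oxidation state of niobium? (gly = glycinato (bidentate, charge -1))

No counter-ion: the bracketed complex is neutral.
Ligand charges: 2×Cl = -2; 1×gly = -1; 2×F = -2; sum -5.
Nb + (-5) = 0 ⇒ Nb is +5.

+5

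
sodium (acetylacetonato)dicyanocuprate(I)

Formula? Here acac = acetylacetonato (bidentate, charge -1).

Ligands: 2 cyano (CN, -1), 1 acetylacetonato (acac, -1). Ligand charge sum = -3.
With Cu in oxidation state +1, the complex ion is [Cu...]^2−.
Charge balance with sodium (+1) requires 1 complex ion per 2 sodium.

Na2[Cu(acac)(CN)2]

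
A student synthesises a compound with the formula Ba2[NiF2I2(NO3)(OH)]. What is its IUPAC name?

barium difluorohydroxodiiodonitratonickelate(II)

The 2 barium counter-ions carry a total charge of +4, so each complex ion is 4−.
Ligand charges: 2×iodo (-1 each), 1×nitrato (-1 each), 1×hydroxo (-1 each), 2×fluoro (-1 each); total -6. So Ni + (-6) = 4−, giving Ni = +2.
Ligands are named alphabetically: fluoro before hydroxo before iodo before nitrato.
The complex ion is anionic, so nickel takes the -ate form nickelate(II).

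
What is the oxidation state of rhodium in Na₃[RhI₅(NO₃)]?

3 sodium outside the brackets (+1 each) → the complex ion is 3−.
Ligand charges: 5×I = -5; 1×NO3 = -1; sum -6.
Rh + (-6) = 3− ⇒ Rh is +3.

+3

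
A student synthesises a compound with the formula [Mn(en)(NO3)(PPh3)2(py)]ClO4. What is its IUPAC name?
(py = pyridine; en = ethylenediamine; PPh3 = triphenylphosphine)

The 1 perchlorate counter-ion carries a total charge of -1, so each complex ion is 1+.
Ligand charges: 1×pyridine (neutral), 1×ethylenediamine (neutral), 1×nitrato (-1 each), 2×triphenylphosphine (neutral); total -1. So Mn + (-1) = 1+, giving Mn = +2.
Ligands are named alphabetically: ethylenediamine before nitrato before pyridine before triphenylphosphine.

(ethylenediamine)nitrato(pyridine)bis(triphenylphosphine)manganese(II) perchlorate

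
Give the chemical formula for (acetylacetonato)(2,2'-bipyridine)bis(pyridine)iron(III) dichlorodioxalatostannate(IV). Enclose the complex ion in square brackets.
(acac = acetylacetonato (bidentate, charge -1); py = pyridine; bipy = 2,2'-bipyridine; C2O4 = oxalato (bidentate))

[Fe(acac)(bipy)(py)2][Sn(C2O4)2Cl2]

Cation [Fe…]: ligand charges -1, Fe(III) ⇒ ion charge 2+.
Anion [Sn…]: ligand charges -6, Sn(IV) ⇒ ion charge 2−.
One 2+ cation balances one 2− anion.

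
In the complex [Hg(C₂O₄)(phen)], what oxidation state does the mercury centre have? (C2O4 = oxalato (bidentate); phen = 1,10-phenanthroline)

No counter-ion: the bracketed complex is neutral.
Ligand charges: 1×C2O4 = -2; 1×phen neutral; sum -2.
Hg + (-2) = 0 ⇒ Hg is +2.

+2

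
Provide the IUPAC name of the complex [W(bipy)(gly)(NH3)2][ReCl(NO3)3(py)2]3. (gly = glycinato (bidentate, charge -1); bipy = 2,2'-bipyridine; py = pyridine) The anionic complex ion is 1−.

diammine(2,2'-bipyridine)(glycinato)tungsten(IV) chlorotrinitratobis(pyridine)rhenate(III)

Both ions are complex: the cation is named first with the plain metal name, the anion second with the -ate form; each ion's ligands are alphabetised independently.
The complex anion is given as 1−; its ligand charges sum to -4, so Re = +3.
With 3 anions per cation, the cation must be 3×1 = 3+.
Cation: ligand charges sum to -1; for the ion to be 3+, W = +4.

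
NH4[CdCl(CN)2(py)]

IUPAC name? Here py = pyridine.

ammonium chlorodicyano(pyridine)cadmate(II)

The 1 ammonium counter-ion carries a total charge of +1, so each complex ion is 1−.
Ligand charges: 1×pyridine (neutral), 1×chloro (-1 each), 2×cyano (-1 each); total -3. So Cd + (-3) = 1−, giving Cd = +2.
Ligands are named alphabetically: chloro before cyano before pyridine.
The complex ion is anionic, so cadmium takes the -ate form cadmate(II).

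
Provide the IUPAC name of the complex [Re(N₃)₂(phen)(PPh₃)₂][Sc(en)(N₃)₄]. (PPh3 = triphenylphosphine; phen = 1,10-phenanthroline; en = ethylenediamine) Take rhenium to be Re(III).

diazido(1,10-phenanthroline)bis(triphenylphosphine)rhenium(III) tetraazido(ethylenediamine)scandate(III)

Re is given as +3; the cation's ligand charges sum to -2, so the complex cation is 1+.
A 1:1 salt means the anion carries the equal and opposite charge, 1−.
Anion: ligand charges sum to -4; for the ion to be 1−, Sc = +3.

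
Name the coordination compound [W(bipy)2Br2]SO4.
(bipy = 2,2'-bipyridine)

The 1 sulfate counter-ion carries a total charge of -2, so each complex ion is 2+.
Ligand charges: 2×bromo (-1 each), 2×2,2'-bipyridine (neutral); total -2. So W + (-2) = 2+, giving W = +4.
Ligands are named alphabetically: bipyridine before bromo.

bis(2,2'-bipyridine)dibromotungsten(IV) sulfate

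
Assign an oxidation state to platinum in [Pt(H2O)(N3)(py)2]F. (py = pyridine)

+2

1 fluoride outside the brackets (-1 each) → the complex ion is 1+.
Ligand charges: 1×H2O neutral; 1×N3 = -1; 2×py neutral; sum -1.
Pt + (-1) = 1+ ⇒ Pt is +2.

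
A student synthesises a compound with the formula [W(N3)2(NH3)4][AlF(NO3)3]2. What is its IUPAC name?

Both ions are complex: the cation is named first with the plain metal name, the anion second with the -ate form; each ion's ligands are alphabetised independently.
Aluminium is always +3 in its complexes; the anion's ligand charges sum to -4, so the complex anion is 1−.
With 2 anions per cation, the cation must be 2×1 = 2+.
Cation: ligand charges sum to -2; for the ion to be 2+, W = +4.

tetraamminediazidotungsten(IV) fluorotrinitratoaluminate(III)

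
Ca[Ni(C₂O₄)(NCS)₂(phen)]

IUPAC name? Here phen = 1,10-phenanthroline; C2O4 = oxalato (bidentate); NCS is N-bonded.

The 1 calcium counter-ion carries a total charge of +2, so each complex ion is 2−.
Ligand charges: 1×1,10-phenanthroline (neutral), 1×oxalato (-2 each), 2×isothiocyanato (-1 each); total -4. So Ni + (-4) = 2−, giving Ni = +2.
Ligands are named alphabetically: isothiocyanato before oxalato before phenanthroline.
The complex ion is anionic, so nickel takes the -ate form nickelate(II).

calcium diisothiocyanatooxalato(1,10-phenanthroline)nickelate(II)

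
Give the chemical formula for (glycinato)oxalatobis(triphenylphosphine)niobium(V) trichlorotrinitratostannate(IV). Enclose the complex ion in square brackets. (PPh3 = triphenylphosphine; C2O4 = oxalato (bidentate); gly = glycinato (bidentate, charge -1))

Cation [Nb…]: ligand charges -3, Nb(V) ⇒ ion charge 2+.
Anion [Sn…]: ligand charges -6, Sn(IV) ⇒ ion charge 2−.
One 2+ cation balances one 2− anion.

[Nb(C2O4)(gly)(PPh3)2][SnCl3(NO3)3]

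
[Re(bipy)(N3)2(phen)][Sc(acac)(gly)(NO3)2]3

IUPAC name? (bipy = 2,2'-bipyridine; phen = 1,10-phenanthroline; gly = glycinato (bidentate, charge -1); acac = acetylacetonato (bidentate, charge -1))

diazido(2,2'-bipyridine)(1,10-phenanthroline)rhenium(V) (acetylacetonato)(glycinato)dinitratoscandate(III)

Scandium is always +3 in its complexes; the anion's ligand charges sum to -4, so the complex anion is 1−.
With 3 anions per cation, the cation must be 3×1 = 3+.
Cation: ligand charges sum to -2; for the ion to be 3+, Re = +5.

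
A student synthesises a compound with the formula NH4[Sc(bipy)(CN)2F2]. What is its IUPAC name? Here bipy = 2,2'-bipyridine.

ammonium (2,2'-bipyridine)dicyanodifluoroscandate(III)

The 1 ammonium counter-ion carries a total charge of +1, so each complex ion is 1−.
Ligand charges: 1×2,2'-bipyridine (neutral), 2×cyano (-1 each), 2×fluoro (-1 each); total -4. So Sc + (-4) = 1−, giving Sc = +3.
Ligands are named alphabetically: bipyridine before cyano before fluoro.
The complex ion is anionic, so scandium takes the -ate form scandate(III).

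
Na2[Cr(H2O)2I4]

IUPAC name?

The 2 sodium counter-ions carry a total charge of +2, so each complex ion is 2−.
Ligand charges: 2×aqua (neutral), 4×iodo (-1 each); total -4. So Cr + (-4) = 2−, giving Cr = +2.
The complex ion is anionic, so chromium takes the -ate form chromate(II).

sodium diaquatetraiodochromate(II)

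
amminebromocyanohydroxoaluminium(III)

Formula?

Ligands: 1 hydroxo (OH, -1), 1 cyano (CN, -1), 1 bromo (Br, -1), 1 ammine (NH3, neutral). Ligand charge sum = -3.
With Al in oxidation state +3, the complex ion is [Al...].

[AlBr(CN)(NH3)(OH)]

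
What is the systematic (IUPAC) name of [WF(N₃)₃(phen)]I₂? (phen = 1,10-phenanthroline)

The 2 iodide counter-ions carry a total charge of -2, so each complex ion is 2+.
Ligand charges: 1×fluoro (-1 each), 1×1,10-phenanthroline (neutral), 3×azido (-1 each); total -4. So W + (-4) = 2+, giving W = +6.
Ligands are named alphabetically: azido before fluoro before phenanthroline.

triazidofluoro(1,10-phenanthroline)tungsten(VI) iodide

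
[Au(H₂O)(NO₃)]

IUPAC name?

aquanitratogold(I)

There is no counter-ion, so the complex is neutral overall.
Ligand charges: 1×nitrato (-1 each), 1×aqua (neutral); total -1. So Au + (-1) = 0, giving Au = +1.
Ligands are named alphabetically: aqua before nitrato.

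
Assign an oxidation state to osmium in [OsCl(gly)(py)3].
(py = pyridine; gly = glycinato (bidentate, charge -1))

No counter-ion: the bracketed complex is neutral.
Ligand charges: 3×py neutral; 1×Cl = -1; 1×gly = -1; sum -2.
Os + (-2) = 0 ⇒ Os is +2.

+2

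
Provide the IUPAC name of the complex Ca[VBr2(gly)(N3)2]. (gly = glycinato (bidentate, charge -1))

calcium diazidodibromo(glycinato)vanadate(III)

The 1 calcium counter-ion carries a total charge of +2, so each complex ion is 2−.
Ligand charges: 1×glycinato (-1 each), 2×azido (-1 each), 2×bromo (-1 each); total -5. So V + (-5) = 2−, giving V = +3.
The complex ion is anionic, so vanadium takes the -ate form vanadate(III).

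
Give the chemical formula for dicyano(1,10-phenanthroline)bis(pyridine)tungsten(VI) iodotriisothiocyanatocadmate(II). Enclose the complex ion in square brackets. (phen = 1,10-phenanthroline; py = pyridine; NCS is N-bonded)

[W(CN)2(phen)(py)2][CdI(NCS)3]2

Cation [W…]: ligand charges -2, W(VI) ⇒ ion charge 4+.
Anion [Cd…]: ligand charges -4, Cd(II) ⇒ ion charge 2−.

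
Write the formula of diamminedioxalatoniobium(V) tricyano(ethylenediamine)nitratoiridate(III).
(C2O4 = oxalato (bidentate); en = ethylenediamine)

[Nb(C2O4)2(NH3)2][Ir(CN)3(en)(NO3)]

Cation [Nb…]: ligand charges -4, Nb(V) ⇒ ion charge 1+.
Anion [Ir…]: ligand charges -4, Ir(III) ⇒ ion charge 1−.
One 1+ cation balances one 1− anion.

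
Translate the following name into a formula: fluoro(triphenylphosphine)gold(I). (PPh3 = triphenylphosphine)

[AuF(PPh3)]

Ligands: 1 fluoro (F, -1), 1 triphenylphosphine (PPh3, neutral). Ligand charge sum = -1.
With Au in oxidation state +1, the complex ion is [Au...].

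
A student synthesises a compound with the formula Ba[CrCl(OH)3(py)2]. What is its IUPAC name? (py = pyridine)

The 1 barium counter-ion carries a total charge of +2, so each complex ion is 2−.
Ligand charges: 3×hydroxo (-1 each), 2×pyridine (neutral), 1×chloro (-1 each); total -4. So Cr + (-4) = 2−, giving Cr = +2.
Ligands are named alphabetically: chloro before hydroxo before pyridine.
The complex ion is anionic, so chromium takes the -ate form chromate(II).

barium chlorotrihydroxobis(pyridine)chromate(II)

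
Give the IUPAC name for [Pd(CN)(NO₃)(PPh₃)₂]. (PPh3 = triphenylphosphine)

There is no counter-ion, so the complex is neutral overall.
Ligand charges: 1×nitrato (-1 each), 2×triphenylphosphine (neutral), 1×cyano (-1 each); total -2. So Pd + (-2) = 0, giving Pd = +2.
Ligands are named alphabetically: cyano before nitrato before triphenylphosphine.

cyanonitratobis(triphenylphosphine)palladium(II)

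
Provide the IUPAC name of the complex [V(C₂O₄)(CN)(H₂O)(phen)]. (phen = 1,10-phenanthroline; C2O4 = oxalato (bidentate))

aquacyanooxalato(1,10-phenanthroline)vanadium(III)

There is no counter-ion, so the complex is neutral overall.
Ligand charges: 1×aqua (neutral), 1×1,10-phenanthroline (neutral), 1×cyano (-1 each), 1×oxalato (-2 each); total -3. So V + (-3) = 0, giving V = +3.
Ligands are named alphabetically: aqua before cyano before oxalato before phenanthroline.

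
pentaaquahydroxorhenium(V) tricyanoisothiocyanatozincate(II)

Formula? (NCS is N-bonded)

[Re(H2O)5(OH)][Zn(CN)3(NCS)]2

Cation [Re…]: ligand charges -1, Re(V) ⇒ ion charge 4+.
Anion [Zn…]: ligand charges -4, Zn(II) ⇒ ion charge 2−.
One 4+ cation requires 2 of the 2− anion.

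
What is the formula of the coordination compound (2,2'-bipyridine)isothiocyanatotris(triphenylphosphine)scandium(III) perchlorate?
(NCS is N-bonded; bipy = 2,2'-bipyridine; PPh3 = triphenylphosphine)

Ligands: 1 isothiocyanato (NCS, -1), 1 2,2'-bipyridine (bipy, neutral), 3 triphenylphosphine (PPh3, neutral). Ligand charge sum = -1.
With Sc in oxidation state +3, the complex ion is [Sc...]^2+.
Charge balance with perchlorate (-1) requires 1 complex ion per 2 perchlorate.

[Sc(bipy)(NCS)(PPh3)3](ClO4)2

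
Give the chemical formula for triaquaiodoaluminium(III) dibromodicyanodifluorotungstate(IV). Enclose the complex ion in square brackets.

[Al(H2O)3I][WBr2(CN)2F2]

Cation [Al…]: ligand charges -1, Al(III) ⇒ ion charge 2+.
Anion [W…]: ligand charges -6, W(IV) ⇒ ion charge 2−.
One 2+ cation balances one 2− anion.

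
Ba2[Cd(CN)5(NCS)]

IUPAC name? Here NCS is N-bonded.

The 2 barium counter-ions carry a total charge of +4, so each complex ion is 4−.
Ligand charges: 5×cyano (-1 each), 1×isothiocyanato (-1 each); total -6. So Cd + (-6) = 4−, giving Cd = +2.
Ligands are named alphabetically: cyano before isothiocyanato.
The complex ion is anionic, so cadmium takes the -ate form cadmate(II).

barium pentacyanoisothiocyanatocadmate(II)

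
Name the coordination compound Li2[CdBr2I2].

lithium dibromodiiodocadmate(II)

The 2 lithium counter-ions carry a total charge of +2, so each complex ion is 2−.
Ligand charges: 2×iodo (-1 each), 2×bromo (-1 each); total -4. So Cd + (-4) = 2−, giving Cd = +2.
Ligands are named alphabetically: bromo before iodo.
The complex ion is anionic, so cadmium takes the -ate form cadmate(II).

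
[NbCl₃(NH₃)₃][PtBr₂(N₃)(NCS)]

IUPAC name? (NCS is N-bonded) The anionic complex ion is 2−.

triamminetrichloroniobium(V) azidodibromoisothiocyanatoplatinate(II)

The complex anion is given as 2−; its ligand charges sum to -4, so Pt = +2.
A 1:1 salt means the cation carries the equal and opposite charge, 2+.
Cation: ligand charges sum to -3; for the ion to be 2+, Nb = +5.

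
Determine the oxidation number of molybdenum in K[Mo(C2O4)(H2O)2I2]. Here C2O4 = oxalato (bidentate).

1 potassium outside the brackets (+1 each) → the complex ion is 1−.
Ligand charges: 2×I = -2; 2×H2O neutral; 1×C2O4 = -2; sum -4.
Mo + (-4) = 1− ⇒ Mo is +3.

+3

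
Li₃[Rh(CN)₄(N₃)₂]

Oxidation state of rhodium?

+3

3 lithium outside the brackets (+1 each) → the complex ion is 3−.
Ligand charges: 4×CN = -4; 2×N3 = -2; sum -6.
Rh + (-6) = 3− ⇒ Rh is +3.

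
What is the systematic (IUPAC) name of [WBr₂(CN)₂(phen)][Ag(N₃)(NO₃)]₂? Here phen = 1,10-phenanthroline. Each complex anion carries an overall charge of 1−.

The complex anion is given as 1−; its ligand charges sum to -2, so Ag = +1.
With 2 anions per cation, the cation must be 2×1 = 2+.
Cation: ligand charges sum to -4; for the ion to be 2+, W = +6.

dibromodicyano(1,10-phenanthroline)tungsten(VI) azidonitratoargentate(I)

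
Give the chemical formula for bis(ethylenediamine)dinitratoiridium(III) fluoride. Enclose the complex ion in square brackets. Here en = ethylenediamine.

[Ir(en)2(NO3)2]F

Ligands: 2 nitrato (NO3, -1), 2 ethylenediamine (en, neutral). Ligand charge sum = -2.
Charge balance with fluoride (-1) requires 1 complex ion per 1 fluoride.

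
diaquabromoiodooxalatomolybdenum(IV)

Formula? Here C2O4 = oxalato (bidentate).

Ligands: 1 oxalato (C2O4, -2), 2 aqua (H2O, neutral), 1 bromo (Br, -1), 1 iodo (I, -1). Ligand charge sum = -4.
With Mo in oxidation state +4, the complex ion is [Mo...].

[MoBr(C2O4)(H2O)2I]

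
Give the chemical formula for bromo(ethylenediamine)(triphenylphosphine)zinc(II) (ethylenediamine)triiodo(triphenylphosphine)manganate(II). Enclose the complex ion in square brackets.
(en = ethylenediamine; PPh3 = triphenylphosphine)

Cation [Zn…]: ligand charges -1, Zn(II) ⇒ ion charge 1+.
Anion [Mn…]: ligand charges -3, Mn(II) ⇒ ion charge 1−.
One 1+ cation balances one 1− anion.

[ZnBr(en)(PPh3)][Mn(en)I3(PPh3)]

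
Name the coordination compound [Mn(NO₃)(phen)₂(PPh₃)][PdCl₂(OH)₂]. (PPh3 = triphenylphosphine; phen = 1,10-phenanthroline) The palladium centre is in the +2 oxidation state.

nitratobis(1,10-phenanthroline)(triphenylphosphine)manganese(III) dichlorodihydroxopalladate(II)

Pd is given as +2; the anion's ligand charges sum to -4, so the complex anion is 2−.
A 1:1 salt means the cation carries the equal and opposite charge, 2+.
Cation: ligand charges sum to -1; for the ion to be 2+, Mn = +3.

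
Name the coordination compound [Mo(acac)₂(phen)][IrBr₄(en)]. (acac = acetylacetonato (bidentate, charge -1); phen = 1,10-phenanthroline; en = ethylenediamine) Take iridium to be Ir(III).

bis(acetylacetonato)(1,10-phenanthroline)molybdenum(III) tetrabromo(ethylenediamine)iridate(III)

Ir is given as +3; the anion's ligand charges sum to -4, so the complex anion is 1−.
A 1:1 salt means the cation carries the equal and opposite charge, 1+.
Cation: ligand charges sum to -2; for the ion to be 1+, Mo = +3.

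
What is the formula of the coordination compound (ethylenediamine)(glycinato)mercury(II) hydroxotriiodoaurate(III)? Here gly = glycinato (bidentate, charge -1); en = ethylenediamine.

[Hg(en)(gly)][AuI3(OH)]

Cation [Hg…]: ligand charges -1, Hg(II) ⇒ ion charge 1+.
Anion [Au…]: ligand charges -4, Au(III) ⇒ ion charge 1−.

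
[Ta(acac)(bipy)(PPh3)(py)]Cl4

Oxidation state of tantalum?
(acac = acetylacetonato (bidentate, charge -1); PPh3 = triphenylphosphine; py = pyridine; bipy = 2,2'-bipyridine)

+5

4 chloride outside the brackets (-1 each) → the complex ion is 4+.
Ligand charges: 1×acac = -1; 1×PPh3 neutral; 1×py neutral; 1×bipy neutral; sum -1.
Ta + (-1) = 4+ ⇒ Ta is +5.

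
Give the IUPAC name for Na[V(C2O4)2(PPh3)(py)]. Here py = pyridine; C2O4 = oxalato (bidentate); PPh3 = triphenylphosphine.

sodium dioxalato(pyridine)(triphenylphosphine)vanadate(III)

The 1 sodium counter-ion carries a total charge of +1, so each complex ion is 1−.
Ligand charges: 1×pyridine (neutral), 2×oxalato (-2 each), 1×triphenylphosphine (neutral); total -4. So V + (-4) = 1−, giving V = +3.
The complex ion is anionic, so vanadium takes the -ate form vanadate(III).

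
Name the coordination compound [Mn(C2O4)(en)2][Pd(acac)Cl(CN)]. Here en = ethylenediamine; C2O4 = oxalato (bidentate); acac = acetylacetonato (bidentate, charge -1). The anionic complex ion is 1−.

bis(ethylenediamine)oxalatomanganese(III) (acetylacetonato)chlorocyanopalladate(II)

Both ions are complex: the cation is named first with the plain metal name, the anion second with the -ate form; each ion's ligands are alphabetised independently.
The complex anion is given as 1−; its ligand charges sum to -3, so Pd = +2.
A 1:1 salt means the cation carries the equal and opposite charge, 1+.
Cation: ligand charges sum to -2; for the ion to be 1+, Mn = +3.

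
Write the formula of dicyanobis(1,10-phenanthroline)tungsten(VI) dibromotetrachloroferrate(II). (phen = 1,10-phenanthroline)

Cation [W…]: ligand charges -2, W(VI) ⇒ ion charge 4+.
Anion [Fe…]: ligand charges -6, Fe(II) ⇒ ion charge 4−.
One 4+ cation balances one 4− anion.

[W(CN)2(phen)2][FeBr2Cl4]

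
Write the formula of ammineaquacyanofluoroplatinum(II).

[Pt(CN)F(H2O)(NH3)]

Ligands: 1 ammine (NH3, neutral), 1 aqua (H2O, neutral), 1 cyano (CN, -1), 1 fluoro (F, -1). Ligand charge sum = -2.
With Pt in oxidation state +2, the complex ion is [Pt...].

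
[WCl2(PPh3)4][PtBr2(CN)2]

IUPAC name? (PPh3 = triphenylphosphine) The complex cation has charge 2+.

dichlorotetrakis(triphenylphosphine)tungsten(IV) dibromodicyanoplatinate(II)

The complex cation is given as 2+; its ligand charges sum to -2, so W = +4.
A 1:1 salt means the anion carries the equal and opposite charge, 2−.
Anion: ligand charges sum to -4; for the ion to be 2−, Pt = +2.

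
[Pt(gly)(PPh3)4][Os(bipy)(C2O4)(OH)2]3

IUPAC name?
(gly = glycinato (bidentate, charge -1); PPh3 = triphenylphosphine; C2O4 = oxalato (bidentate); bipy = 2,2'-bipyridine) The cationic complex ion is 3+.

Both ions are complex: the cation is named first with the plain metal name, the anion second with the -ate form; each ion's ligands are alphabetised independently.
The complex cation is given as 3+; its ligand charges sum to -1, so Pt = +4.
With 3 anions per cation, each anion must be 3/3 = 1−.
Anion: ligand charges sum to -4; for the ion to be 1−, Os = +3.

(glycinato)tetrakis(triphenylphosphine)platinum(IV) (2,2'-bipyridine)dihydroxooxalatoosmate(III)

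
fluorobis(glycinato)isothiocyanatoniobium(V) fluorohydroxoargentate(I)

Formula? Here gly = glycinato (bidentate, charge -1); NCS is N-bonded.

Cation [Nb…]: ligand charges -4, Nb(V) ⇒ ion charge 1+.
Anion [Ag…]: ligand charges -2, Ag(I) ⇒ ion charge 1−.

[NbF(gly)2(NCS)][AgF(OH)]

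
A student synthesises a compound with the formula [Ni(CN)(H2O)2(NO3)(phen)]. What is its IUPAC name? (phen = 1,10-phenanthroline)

There is no counter-ion, so the complex is neutral overall.
Ligand charges: 1×1,10-phenanthroline (neutral), 2×aqua (neutral), 1×nitrato (-1 each), 1×cyano (-1 each); total -2. So Ni + (-2) = 0, giving Ni = +2.
Ligands are named alphabetically: aqua before cyano before nitrato before phenanthroline.

diaquacyanonitrato(1,10-phenanthroline)nickel(II)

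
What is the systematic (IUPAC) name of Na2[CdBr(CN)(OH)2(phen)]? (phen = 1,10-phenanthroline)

The 2 sodium counter-ions carry a total charge of +2, so each complex ion is 2−.
Ligand charges: 2×hydroxo (-1 each), 1×1,10-phenanthroline (neutral), 1×cyano (-1 each), 1×bromo (-1 each); total -4. So Cd + (-4) = 2−, giving Cd = +2.
The complex ion is anionic, so cadmium takes the -ate form cadmate(II).

sodium bromocyanodihydroxo(1,10-phenanthroline)cadmate(II)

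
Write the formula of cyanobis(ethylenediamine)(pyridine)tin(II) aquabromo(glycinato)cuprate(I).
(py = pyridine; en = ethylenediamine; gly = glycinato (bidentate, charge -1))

[Sn(CN)(en)2(py)][CuBr(gly)(H2O)]

Cation [Sn…]: ligand charges -1, Sn(II) ⇒ ion charge 1+.
Anion [Cu…]: ligand charges -2, Cu(I) ⇒ ion charge 1−.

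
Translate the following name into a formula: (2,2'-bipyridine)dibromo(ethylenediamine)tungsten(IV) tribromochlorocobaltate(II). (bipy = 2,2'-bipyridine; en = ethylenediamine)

Cation [W…]: ligand charges -2, W(IV) ⇒ ion charge 2+.
Anion [Co…]: ligand charges -4, Co(II) ⇒ ion charge 2−.
One 2+ cation balances one 2− anion.

[W(bipy)Br2(en)][CoBr3Cl]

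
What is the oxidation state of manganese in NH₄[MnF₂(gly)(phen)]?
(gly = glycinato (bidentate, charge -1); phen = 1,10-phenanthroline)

+2

1 ammonium outside the brackets (+1 each) → the complex ion is 1−.
Ligand charges: 2×F = -2; 1×gly = -1; 1×phen neutral; sum -3.
Mn + (-3) = 1− ⇒ Mn is +2.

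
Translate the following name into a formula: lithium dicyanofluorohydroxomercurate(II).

Ligands: 2 cyano (CN, -1), 1 hydroxo (OH, -1), 1 fluoro (F, -1). Ligand charge sum = -4.
Charge balance with lithium (+1) requires 1 complex ion per 2 lithium.

Li2[Hg(CN)2F(OH)]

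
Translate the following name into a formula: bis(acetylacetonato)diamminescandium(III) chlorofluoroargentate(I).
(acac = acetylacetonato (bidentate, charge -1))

Cation [Sc…]: ligand charges -2, Sc(III) ⇒ ion charge 1+.
Anion [Ag…]: ligand charges -2, Ag(I) ⇒ ion charge 1−.
One 1+ cation balances one 1− anion.

[Sc(acac)2(NH3)2][AgClF]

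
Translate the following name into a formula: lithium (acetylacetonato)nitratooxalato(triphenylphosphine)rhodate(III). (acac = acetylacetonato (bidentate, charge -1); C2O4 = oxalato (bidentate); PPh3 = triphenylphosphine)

Li[Rh(acac)(C2O4)(NO3)(PPh3)]

Ligands: 1 acetylacetonato (acac, -1), 1 oxalato (C2O4, -2), 1 nitrato (NO3, -1), 1 triphenylphosphine (PPh3, neutral). Ligand charge sum = -4.
With Rh in oxidation state +3, the complex ion is [Rh...]^1−.
Charge balance with lithium (+1) requires 1 complex ion per 1 lithium.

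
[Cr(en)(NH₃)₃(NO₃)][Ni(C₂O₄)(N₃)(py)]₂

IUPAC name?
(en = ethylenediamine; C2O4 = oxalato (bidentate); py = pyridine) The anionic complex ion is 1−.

The complex anion is given as 1−; its ligand charges sum to -3, so Ni = +2.
With 2 anions per cation, the cation must be 2×1 = 2+.
Cation: ligand charges sum to -1; for the ion to be 2+, Cr = +3.

triammine(ethylenediamine)nitratochromium(III) azidooxalato(pyridine)nickelate(II)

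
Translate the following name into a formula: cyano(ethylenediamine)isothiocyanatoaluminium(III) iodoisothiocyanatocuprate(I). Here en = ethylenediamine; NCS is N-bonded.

Cation [Al…]: ligand charges -2, Al(III) ⇒ ion charge 1+.
Anion [Cu…]: ligand charges -2, Cu(I) ⇒ ion charge 1−.

[Al(CN)(en)(NCS)][CuI(NCS)]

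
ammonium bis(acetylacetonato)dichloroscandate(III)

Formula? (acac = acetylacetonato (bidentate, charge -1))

Ligands: 2 acetylacetonato (acac, -1), 2 chloro (Cl, -1). Ligand charge sum = -4.
Charge balance with ammonium (+1) requires 1 complex ion per 1 ammonium.

NH4[Sc(acac)2Cl2]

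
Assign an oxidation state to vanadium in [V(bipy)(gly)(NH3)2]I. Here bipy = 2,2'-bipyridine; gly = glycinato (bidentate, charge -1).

1 iodide outside the brackets (-1 each) → the complex ion is 1+.
Ligand charges: 1×bipy neutral; 1×gly = -1; 2×NH3 neutral; sum -1.
V + (-1) = 1+ ⇒ V is +2.

+2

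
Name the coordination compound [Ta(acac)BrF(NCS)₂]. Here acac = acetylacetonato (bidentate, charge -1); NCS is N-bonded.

(acetylacetonato)bromofluorodiisothiocyanatotantalum(V)

There is no counter-ion, so the complex is neutral overall.
Ligand charges: 1×fluoro (-1 each), 1×acetylacetonato (-1 each), 2×isothiocyanato (-1 each), 1×bromo (-1 each); total -5. So Ta + (-5) = 0, giving Ta = +5.
Ligands are named alphabetically: acetylacetonato before bromo before fluoro before isothiocyanato.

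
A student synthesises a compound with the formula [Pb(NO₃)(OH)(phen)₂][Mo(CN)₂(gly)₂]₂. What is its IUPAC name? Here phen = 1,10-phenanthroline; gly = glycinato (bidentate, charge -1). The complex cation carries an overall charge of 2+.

The complex cation is given as 2+; its ligand charges sum to -2, so Pb = +4.
With 2 anions per cation, each anion must be 2/2 = 1−.
Anion: ligand charges sum to -4; for the ion to be 1−, Mo = +3.

hydroxonitratobis(1,10-phenanthroline)lead(IV) dicyanobis(glycinato)molybdate(III)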